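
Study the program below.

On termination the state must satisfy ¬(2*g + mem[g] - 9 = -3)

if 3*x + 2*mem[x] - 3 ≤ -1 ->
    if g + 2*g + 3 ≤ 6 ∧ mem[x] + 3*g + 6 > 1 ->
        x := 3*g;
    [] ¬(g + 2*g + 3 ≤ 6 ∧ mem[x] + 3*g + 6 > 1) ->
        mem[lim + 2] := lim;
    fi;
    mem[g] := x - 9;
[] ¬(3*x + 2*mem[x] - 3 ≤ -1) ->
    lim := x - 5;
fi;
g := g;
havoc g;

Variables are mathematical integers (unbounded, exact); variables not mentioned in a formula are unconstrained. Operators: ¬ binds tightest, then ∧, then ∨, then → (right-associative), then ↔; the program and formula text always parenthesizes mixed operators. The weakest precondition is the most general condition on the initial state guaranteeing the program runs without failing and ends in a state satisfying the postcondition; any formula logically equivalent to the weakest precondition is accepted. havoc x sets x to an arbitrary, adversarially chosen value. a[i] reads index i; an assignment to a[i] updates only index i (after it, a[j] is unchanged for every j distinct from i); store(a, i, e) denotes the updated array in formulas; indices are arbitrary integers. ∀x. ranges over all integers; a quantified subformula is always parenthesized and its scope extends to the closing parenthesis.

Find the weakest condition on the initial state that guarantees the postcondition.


Working backward. After the program, the postcondition ¬(2*g + mem[g] - 9 = -3) must hold; in canonical form it is ¬(mem[g] + 2*g = 6).
Before havoc g: ∀g_1. (¬(mem[g_1] + 2*g_1 = 6))
Before g := g: ∀g_1. (¬(mem[g_1] + 2*g_1 = 6))
Then branch requires ((3*g ≤ 3 ∧ mem[x] + 3*g > -5) → (∀g_1. (¬(store(mem, g, 3*g - 9)[g_1] + 2*g_1 = 6)))) ∧ ((¬(3*g ≤ 3 ∧ mem[x] + 3*g > -5)) → (∀g_1. (¬(store(store(mem, lim + 2, lim), g, x - 9)[g_1] + 2*g_1 = 6)))); else branch requires ∀g_1. (¬(mem[g_1] + 2*g_1 = 6)).
Before the if: (2*mem[x] + 3*x ≤ 2 → (((3*g ≤ 3 ∧ mem[x] + 3*g > -5) → (∀g_1. (¬(store(mem, g, 3*g - 9)[g_1] + 2*g_1 = 6)))) ∧ ((¬(3*g ≤ 3 ∧ mem[x] + 3*g > -5)) → (∀g_1. (¬(store(store(mem, lim + 2, lim), g, x - 9)[g_1] + 2*g_1 = 6)))))) ∧ ((¬(2*mem[x] + 3*x ≤ 2)) → (∀g_1. (¬(mem[g_1] + 2*g_1 = 6))))
Answer: WP = (2*mem[x] + 3*x ≤ 2 → (((3*g ≤ 3 ∧ mem[x] + 3*g > -5) → (∀g_1. (¬(store(mem, g, 3*g - 9)[g_1] + 2*g_1 = 6)))) ∧ ((¬(3*g ≤ 3 ∧ mem[x] + 3*g > -5)) → (∀g_1. (¬(store(store(mem, lim + 2, lim), g, x - 9)[g_1] + 2*g_1 = 6)))))) ∧ ((¬(2*mem[x] + 3*x ≤ 2)) → (∀g_1. (¬(mem[g_1] + 2*g_1 = 6))))


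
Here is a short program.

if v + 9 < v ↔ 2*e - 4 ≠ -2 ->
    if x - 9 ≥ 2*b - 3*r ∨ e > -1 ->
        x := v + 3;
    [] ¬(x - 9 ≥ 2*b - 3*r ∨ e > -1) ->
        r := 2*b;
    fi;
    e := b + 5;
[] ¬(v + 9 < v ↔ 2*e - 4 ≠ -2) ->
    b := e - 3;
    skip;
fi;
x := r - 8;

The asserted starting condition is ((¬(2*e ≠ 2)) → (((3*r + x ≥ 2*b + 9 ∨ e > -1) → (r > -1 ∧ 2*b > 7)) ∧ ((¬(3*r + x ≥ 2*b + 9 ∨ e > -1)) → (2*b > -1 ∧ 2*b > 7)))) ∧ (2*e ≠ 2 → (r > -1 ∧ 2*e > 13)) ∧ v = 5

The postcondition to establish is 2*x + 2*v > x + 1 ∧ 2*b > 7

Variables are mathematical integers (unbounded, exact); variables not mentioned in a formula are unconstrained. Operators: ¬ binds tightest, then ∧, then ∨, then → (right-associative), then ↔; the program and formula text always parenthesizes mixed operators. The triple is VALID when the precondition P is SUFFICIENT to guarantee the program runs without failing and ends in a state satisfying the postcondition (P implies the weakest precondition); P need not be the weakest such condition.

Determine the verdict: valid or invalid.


Working backward. After the program, the postcondition 2*x + 2*v > x + 1 ∧ 2*b > 7 must hold; in canonical form it is 2*v + x > 1 ∧ 2*b > 7.
Before x := r - 8: r + 2*v > 9 ∧ 2*b > 7
Then branch requires ((3*r + x ≥ 2*b + 9 ∨ e > -1) → (r + 2*v > 9 ∧ 2*b > 7)) ∧ ((¬(3*r + x ≥ 2*b + 9 ∨ e > -1)) → (2*b + 2*v > 9 ∧ 2*b > 7)); else branch requires r + 2*v > 9 ∧ 2*e > 13.
Before the if: ((¬(2*e ≠ 2)) → (((3*r + x ≥ 2*b + 9 ∨ e > -1) → (r + 2*v > 9 ∧ 2*b > 7)) ∧ ((¬(3*r + x ≥ 2*b + 9 ∨ e > -1)) → (2*b + 2*v > 9 ∧ 2*b > 7)))) ∧ (2*e ≠ 2 → (r + 2*v > 9 ∧ 2*e > 13))
The weakest precondition is ((¬(2*e ≠ 2)) → (((3*r + x ≥ 2*b + 9 ∨ e > -1) → (r + 2*v > 9 ∧ 2*b > 7)) ∧ ((¬(3*r + x ≥ 2*b + 9 ∨ e > -1)) → (2*b + 2*v > 9 ∧ 2*b > 7)))) ∧ (2*e ≠ 2 → (r + 2*v > 9 ∧ 2*e > 13)).
Check whether ((¬(2*e ≠ 2)) → (((3*r + x ≥ 2*b + 9 ∨ e > -1) → (r > -1 ∧ 2*b > 7)) ∧ ((¬(3*r + x ≥ 2*b + 9 ∨ e > -1)) → (2*b > -1 ∧ 2*b > 7)))) ∧ (2*e ≠ 2 → (r > -1 ∧ 2*e > 13)) ∧ v = 5 implies it.
Every state satisfying the precondition satisfies the weakest precondition: the implication holds.
Answer: valid


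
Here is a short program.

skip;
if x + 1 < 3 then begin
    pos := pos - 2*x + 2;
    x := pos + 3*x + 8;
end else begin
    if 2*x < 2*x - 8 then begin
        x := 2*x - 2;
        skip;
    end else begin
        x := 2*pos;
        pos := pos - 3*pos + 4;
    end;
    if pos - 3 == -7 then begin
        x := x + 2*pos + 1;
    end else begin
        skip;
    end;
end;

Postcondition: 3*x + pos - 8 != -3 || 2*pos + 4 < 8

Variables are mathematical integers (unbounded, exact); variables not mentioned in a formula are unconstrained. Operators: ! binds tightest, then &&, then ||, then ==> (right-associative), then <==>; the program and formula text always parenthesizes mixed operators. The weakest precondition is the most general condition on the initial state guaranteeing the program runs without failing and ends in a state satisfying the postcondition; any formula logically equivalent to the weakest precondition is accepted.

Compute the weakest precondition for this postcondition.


Working backward. After the program, the postcondition 3*x + pos - 8 != -3 || 2*pos + 4 < 8 must hold; in canonical form it is pos + 3*x != 5 || 2*pos < 4.
Then branch requires 4*pos + x != -27 || 2*pos < 4*x; else branch requires (2*pos == 8 ==> (8*pos != 26 || 4*pos > 4)) && ((!(2*pos == 8)) ==> (4*pos != 1 || 4*pos > 4)).
Before the if: (x < 2 ==> (4*pos + x != -27 || 2*pos < 4*x)) && ((!(x < 2)) ==> ((2*pos == 8 ==> (8*pos != 26 || 4*pos > 4)) && ((!(2*pos == 8)) ==> (4*pos != 1 || 4*pos > 4))))
Before skip: (x < 2 ==> (4*pos + x != -27 || 2*pos < 4*x)) && ((!(x < 2)) ==> ((2*pos == 8 ==> (8*pos != 26 || 4*pos > 4)) && ((!(2*pos == 8)) ==> (4*pos != 1 || 4*pos > 4))))
Answer: WP = (x < 2 ==> (4*pos + x != -27 || 2*pos < 4*x)) && ((!(x < 2)) ==> ((2*pos == 8 ==> (8*pos != 26 || 4*pos > 4)) && ((!(2*pos == 8)) ==> (4*pos != 1 || 4*pos > 4))))


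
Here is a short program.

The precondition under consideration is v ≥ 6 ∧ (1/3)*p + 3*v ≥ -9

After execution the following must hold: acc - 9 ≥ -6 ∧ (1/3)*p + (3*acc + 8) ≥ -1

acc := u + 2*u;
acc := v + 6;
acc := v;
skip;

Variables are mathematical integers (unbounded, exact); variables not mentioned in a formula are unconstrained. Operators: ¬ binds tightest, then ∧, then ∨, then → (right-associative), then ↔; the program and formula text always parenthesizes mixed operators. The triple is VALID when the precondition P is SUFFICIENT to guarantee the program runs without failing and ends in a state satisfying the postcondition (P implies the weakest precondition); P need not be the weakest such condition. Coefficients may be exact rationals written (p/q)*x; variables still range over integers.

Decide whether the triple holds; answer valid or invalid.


Working backward. After the program, the postcondition acc - 9 ≥ -6 ∧ (1/3)*p + (3*acc + 8) ≥ -1 must hold; in canonical form it is acc ≥ 3 ∧ 3*acc + (1/3)*p ≥ -9.
Before skip: acc ≥ 3 ∧ 3*acc + (1/3)*p ≥ -9
Before acc := v: v ≥ 3 ∧ (1/3)*p + 3*v ≥ -9
Before acc := v + 6: v ≥ 3 ∧ (1/3)*p + 3*v ≥ -9
Before acc := u + 2*u: v ≥ 3 ∧ (1/3)*p + 3*v ≥ -9
The weakest precondition is v ≥ 3 ∧ (1/3)*p + 3*v ≥ -9.
Check whether v ≥ 6 ∧ (1/3)*p + 3*v ≥ -9 implies it.
Every state satisfying the precondition satisfies the weakest precondition: the implication holds.
Answer: valid


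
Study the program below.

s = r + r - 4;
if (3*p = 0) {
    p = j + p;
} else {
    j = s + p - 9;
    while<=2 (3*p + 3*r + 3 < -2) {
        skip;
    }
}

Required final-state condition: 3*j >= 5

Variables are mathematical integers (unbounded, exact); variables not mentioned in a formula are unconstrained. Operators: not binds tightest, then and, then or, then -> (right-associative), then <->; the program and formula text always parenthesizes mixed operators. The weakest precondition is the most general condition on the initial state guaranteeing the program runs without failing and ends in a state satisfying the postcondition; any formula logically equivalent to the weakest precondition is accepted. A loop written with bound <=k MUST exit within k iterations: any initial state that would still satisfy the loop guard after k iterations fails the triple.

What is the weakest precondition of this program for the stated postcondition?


Working backward. After the program, 3*j >= 5 must hold.
Then branch requires 3*j >= 5; else branch requires (3*p + 3*r < -5 -> ((3*p + 3*r < -5 -> ((not (3*p + 3*r < -5)) and 3*p + 3*s >= 32)) and ((not (3*p + 3*r < -5)) -> 3*p + 3*s >= 32))) and ((not (3*p + 3*r < -5)) -> 3*p + 3*s >= 32).
Before the if: (3*p = 0 -> 3*j >= 5) and ((not (3*p = 0)) -> ((3*p + 3*r < -5 -> ((3*p + 3*r < -5 -> ((not (3*p + 3*r < -5)) and 3*p + 3*s >= 32)) and ((not (3*p + 3*r < -5)) -> 3*p + 3*s >= 32))) and ((not (3*p + 3*r < -5)) -> 3*p + 3*s >= 32)))
Before s := r + r - 4: (3*p = 0 -> 3*j >= 5) and ((not (3*p = 0)) -> ((3*p + 3*r < -5 -> ((3*p + 3*r < -5 -> ((not (3*p + 3*r < -5)) and 3*p + 6*r >= 44)) and ((not (3*p + 3*r < -5)) -> 3*p + 6*r >= 44))) and ((not (3*p + 3*r < -5)) -> 3*p + 6*r >= 44)))
Answer: WP = (3*p = 0 -> 3*j >= 5) and ((not (3*p = 0)) -> ((3*p + 3*r < -5 -> ((3*p + 3*r < -5 -> ((not (3*p + 3*r < -5)) and 3*p + 6*r >= 44)) and ((not (3*p + 3*r < -5)) -> 3*p + 6*r >= 44))) and ((not (3*p + 3*r < -5)) -> 3*p + 6*r >= 44)))


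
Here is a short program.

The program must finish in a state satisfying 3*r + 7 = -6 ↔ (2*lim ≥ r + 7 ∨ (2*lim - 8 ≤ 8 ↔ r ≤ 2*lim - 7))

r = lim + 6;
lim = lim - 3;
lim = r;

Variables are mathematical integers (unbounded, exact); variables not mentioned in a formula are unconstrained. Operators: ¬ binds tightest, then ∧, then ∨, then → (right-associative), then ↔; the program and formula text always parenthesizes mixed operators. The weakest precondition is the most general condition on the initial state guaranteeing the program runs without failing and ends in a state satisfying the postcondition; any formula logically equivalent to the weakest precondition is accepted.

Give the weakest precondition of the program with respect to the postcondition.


Working backward. After the program, the postcondition 3*r + 7 = -6 ↔ (2*lim ≥ r + 7 ∨ (2*lim - 8 ≤ 8 ↔ r ≤ 2*lim - 7)) must hold; in canonical form it is 3*r = -13 ↔ (2*lim ≥ r + 7 ∨ (2*lim ≤ 16 ↔ r ≤ 2*lim - 7)).
Before lim := r: 3*r = -13 ↔ (r ≥ 7 ∨ (2*r ≤ 16 ↔ r ≥ 7))
Before lim := lim - 3: 3*r = -13 ↔ (r ≥ 7 ∨ (2*r ≤ 16 ↔ r ≥ 7))
Before r := lim + 6: 3*lim = -31 ↔ (lim ≥ 1 ∨ (2*lim ≤ 4 ↔ lim ≥ 1))
Answer: WP = 3*lim = -31 ↔ (lim ≥ 1 ∨ (2*lim ≤ 4 ↔ lim ≥ 1))


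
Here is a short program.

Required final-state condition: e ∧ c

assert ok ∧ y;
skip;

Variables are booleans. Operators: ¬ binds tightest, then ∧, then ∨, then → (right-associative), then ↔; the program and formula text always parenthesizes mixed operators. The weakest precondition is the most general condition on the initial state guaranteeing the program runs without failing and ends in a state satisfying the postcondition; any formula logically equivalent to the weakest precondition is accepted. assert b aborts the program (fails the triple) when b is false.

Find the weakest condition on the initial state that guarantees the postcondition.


Working backward. After the program, e ∧ c must hold.
Before skip: e ∧ c
Before assert ok ∧ y: ok ∧ y ∧ e ∧ c
Answer: WP = ok ∧ y ∧ e ∧ c


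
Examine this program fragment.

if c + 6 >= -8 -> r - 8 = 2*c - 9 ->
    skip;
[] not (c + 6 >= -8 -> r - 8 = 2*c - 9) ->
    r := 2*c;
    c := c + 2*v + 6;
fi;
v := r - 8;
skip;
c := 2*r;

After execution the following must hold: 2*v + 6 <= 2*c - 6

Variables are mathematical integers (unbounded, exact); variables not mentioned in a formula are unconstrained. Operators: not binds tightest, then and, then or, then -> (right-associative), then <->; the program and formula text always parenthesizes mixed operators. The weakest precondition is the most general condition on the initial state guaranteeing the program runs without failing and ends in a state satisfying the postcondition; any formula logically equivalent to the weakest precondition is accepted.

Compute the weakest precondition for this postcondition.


Working backward. After the program, the postcondition 2*v + 6 <= 2*c - 6 must hold; in canonical form it is 2*v <= 2*c - 12.
Before c := 2*r: 2*v <= 4*r - 12
Before skip: 2*v <= 4*r - 12
Before v := r - 8: 2*r >= -4
Then branch requires 2*r >= -4; else branch requires 4*c >= -4.
Before the if: ((c >= -14 -> r = 2*c - 1) -> 2*r >= -4) and ((not (c >= -14 -> r = 2*c - 1)) -> 4*c >= -4)
Answer: WP = ((c >= -14 -> r = 2*c - 1) -> 2*r >= -4) and ((not (c >= -14 -> r = 2*c - 1)) -> 4*c >= -4)


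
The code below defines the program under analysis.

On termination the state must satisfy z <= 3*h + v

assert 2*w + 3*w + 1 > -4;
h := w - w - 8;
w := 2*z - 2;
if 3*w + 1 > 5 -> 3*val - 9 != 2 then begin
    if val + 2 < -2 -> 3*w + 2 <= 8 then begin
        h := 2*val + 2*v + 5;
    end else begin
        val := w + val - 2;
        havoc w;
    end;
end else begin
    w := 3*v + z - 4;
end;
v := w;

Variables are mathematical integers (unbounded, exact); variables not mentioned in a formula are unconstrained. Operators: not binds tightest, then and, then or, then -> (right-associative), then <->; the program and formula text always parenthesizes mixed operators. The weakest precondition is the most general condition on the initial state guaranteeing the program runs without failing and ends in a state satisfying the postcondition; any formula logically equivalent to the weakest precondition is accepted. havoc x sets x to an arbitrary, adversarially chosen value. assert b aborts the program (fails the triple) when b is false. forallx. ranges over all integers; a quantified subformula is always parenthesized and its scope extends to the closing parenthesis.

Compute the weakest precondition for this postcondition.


Working backward. After the program, z <= 3*h + v must hold.
Before v := w: z <= 3*h + w
Then branch requires ((val < -4 -> 3*w <= 6) -> z <= 6*v + 6*val + w + 15) and ((not (val < -4 -> 3*w <= 6)) -> (forall w_1. z <= 3*h + w_1)); else branch requires 3*h + 3*v >= 4.
Before the if: ((3*w > 4 -> 3*val != 11) -> (((val < -4 -> 3*w <= 6) -> z <= 6*v + 6*val + w + 15) and ((not (val < -4 -> 3*w <= 6)) -> (forall w_1. z <= 3*h + w_1)))) and ((not (3*w > 4 -> 3*val != 11)) -> 3*h + 3*v >= 4)
Before w := 2*z - 2: ((6*z > 10 -> 3*val != 11) -> (((val < -4 -> 6*z <= 12) -> 6*v + 6*val + z >= -13) and ((not (val < -4 -> 6*z <= 12)) -> (forall w_1. z <= 3*h + w_1)))) and ((not (6*z > 10 -> 3*val != 11)) -> 3*h + 3*v >= 4)
Before h := w - w - 8: ((6*z > 10 -> 3*val != 11) -> (((val < -4 -> 6*z <= 12) -> 6*v + 6*val + z >= -13) and ((not (val < -4 -> 6*z <= 12)) -> (forall w_1. z <= w_1 - 24)))) and ((not (6*z > 10 -> 3*val != 11)) -> 3*v >= 28)
Before assert 2*w + 3*w + 1 > -4: 5*w > -5 and ((6*z > 10 -> 3*val != 11) -> (((val < -4 -> 6*z <= 12) -> 6*v + 6*val + z >= -13) and ((not (val < -4 -> 6*z <= 12)) -> (forall w_1. z <= w_1 - 24)))) and ((not (6*z > 10 -> 3*val != 11)) -> 3*v >= 28)
Answer: WP = 5*w > -5 and ((6*z > 10 -> 3*val != 11) -> (((val < -4 -> 6*z <= 12) -> 6*v + 6*val + z >= -13) and ((not (val < -4 -> 6*z <= 12)) -> (forall w_1. z <= w_1 - 24)))) and ((not (6*z > 10 -> 3*val != 11)) -> 3*v >= 28)


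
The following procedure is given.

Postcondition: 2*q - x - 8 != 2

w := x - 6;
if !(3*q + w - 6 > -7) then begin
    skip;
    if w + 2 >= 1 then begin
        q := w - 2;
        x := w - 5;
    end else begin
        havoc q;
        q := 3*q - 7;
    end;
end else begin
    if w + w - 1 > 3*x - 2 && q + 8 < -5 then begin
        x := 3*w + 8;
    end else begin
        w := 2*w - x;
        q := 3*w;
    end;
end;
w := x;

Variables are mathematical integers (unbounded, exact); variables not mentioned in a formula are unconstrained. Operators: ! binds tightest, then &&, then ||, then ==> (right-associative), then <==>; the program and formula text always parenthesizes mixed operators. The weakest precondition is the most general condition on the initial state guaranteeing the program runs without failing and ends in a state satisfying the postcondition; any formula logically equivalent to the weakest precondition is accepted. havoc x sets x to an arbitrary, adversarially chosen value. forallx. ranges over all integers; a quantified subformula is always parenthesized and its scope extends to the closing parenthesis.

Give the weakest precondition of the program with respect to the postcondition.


Working backward. After the program, the postcondition 2*q - x - 8 != 2 must hold; in canonical form it is 2*q != x + 10.
Before w := x: 2*q != x + 10
Then branch requires (w >= -1 ==> w != 9) && ((!(w >= -1)) ==> (forall q_1. 6*q_1 != x + 24)); else branch requires ((2*w > 3*x - 1 && q < -13) ==> 2*q != 3*w + 18) && ((!(2*w > 3*x - 1 && q < -13)) ==> 12*w != 7*x + 10).
Before the if: ((!(3*q + w > -1)) ==> ((w >= -1 ==> w != 9) && ((!(w >= -1)) ==> (forall q_1. 6*q_1 != x + 24)))) && (3*q + w > -1 ==> (((2*w > 3*x - 1 && q < -13) ==> 2*q != 3*w + 18) && ((!(2*w > 3*x - 1 && q < -13)) ==> 12*w != 7*x + 10)))
Before w := x - 6: ((!(3*q + x > 5)) ==> ((x >= 5 ==> x != 15) && ((!(x >= 5)) ==> (forall q_1. 6*q_1 != x + 24)))) && (3*q + x > 5 ==> (((x < -11 && q < -13) ==> 2*q != 3*x) && ((!(x < -11 && q < -13)) ==> 5*x != 82)))
Answer: WP = ((!(3*q + x > 5)) ==> ((x >= 5 ==> x != 15) && ((!(x >= 5)) ==> (forall q_1. 6*q_1 != x + 24)))) && (3*q + x > 5 ==> (((x < -11 && q < -13) ==> 2*q != 3*x) && ((!(x < -11 && q < -13)) ==> 5*x != 82)))


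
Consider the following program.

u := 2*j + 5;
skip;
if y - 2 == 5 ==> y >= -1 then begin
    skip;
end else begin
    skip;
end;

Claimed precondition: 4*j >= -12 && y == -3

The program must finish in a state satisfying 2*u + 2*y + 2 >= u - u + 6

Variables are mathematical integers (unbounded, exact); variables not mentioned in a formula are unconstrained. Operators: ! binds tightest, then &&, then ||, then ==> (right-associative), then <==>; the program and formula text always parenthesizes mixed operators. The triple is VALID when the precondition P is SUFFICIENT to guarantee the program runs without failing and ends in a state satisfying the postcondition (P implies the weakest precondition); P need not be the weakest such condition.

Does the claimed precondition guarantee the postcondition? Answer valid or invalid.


Working backward. After the program, the postcondition 2*u + 2*y + 2 >= u - u + 6 must hold; in canonical form it is 2*u + 2*y >= 4.
Then branch requires 2*u + 2*y >= 4; else branch requires 2*u + 2*y >= 4.
Before the if: ((y == 7 ==> y >= -1) ==> 2*u + 2*y >= 4) && ((!(y == 7 ==> y >= -1)) ==> 2*u + 2*y >= 4)
Before skip: ((y == 7 ==> y >= -1) ==> 2*u + 2*y >= 4) && ((!(y == 7 ==> y >= -1)) ==> 2*u + 2*y >= 4)
Before u := 2*j + 5: ((y == 7 ==> y >= -1) ==> 4*j + 2*y >= -6) && ((!(y == 7 ==> y >= -1)) ==> 4*j + 2*y >= -6)
The weakest precondition is ((y == 7 ==> y >= -1) ==> 4*j + 2*y >= -6) && ((!(y == 7 ==> y >= -1)) ==> 4*j + 2*y >= -6).
Check whether 4*j >= -12 && y == -3 implies it.
Countermodel: at the initial state j = -3, y = -3, the precondition holds but the weakest precondition fails.
Answer: invalid


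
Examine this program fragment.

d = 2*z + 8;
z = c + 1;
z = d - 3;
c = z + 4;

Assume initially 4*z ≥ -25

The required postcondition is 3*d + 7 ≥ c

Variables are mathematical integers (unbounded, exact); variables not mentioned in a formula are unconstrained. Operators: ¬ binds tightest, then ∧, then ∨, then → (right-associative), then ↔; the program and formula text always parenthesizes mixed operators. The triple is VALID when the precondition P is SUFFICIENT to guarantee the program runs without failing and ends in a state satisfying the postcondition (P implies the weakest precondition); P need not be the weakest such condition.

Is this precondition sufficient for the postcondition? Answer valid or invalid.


Working backward. After the program, the postcondition 3*d + 7 ≥ c must hold; in canonical form it is 3*d ≥ c - 7.
Before c := z + 4: 3*d ≥ z - 3
Before z := d - 3: 2*d ≥ -6
Before z := c + 1: 2*d ≥ -6
Before d := 2*z + 8: 4*z ≥ -22
The weakest precondition is 4*z ≥ -22.
Check whether 4*z ≥ -25 implies it.
Countermodel: at the initial state z = -6, the precondition holds but the weakest precondition fails.
Answer: invalid


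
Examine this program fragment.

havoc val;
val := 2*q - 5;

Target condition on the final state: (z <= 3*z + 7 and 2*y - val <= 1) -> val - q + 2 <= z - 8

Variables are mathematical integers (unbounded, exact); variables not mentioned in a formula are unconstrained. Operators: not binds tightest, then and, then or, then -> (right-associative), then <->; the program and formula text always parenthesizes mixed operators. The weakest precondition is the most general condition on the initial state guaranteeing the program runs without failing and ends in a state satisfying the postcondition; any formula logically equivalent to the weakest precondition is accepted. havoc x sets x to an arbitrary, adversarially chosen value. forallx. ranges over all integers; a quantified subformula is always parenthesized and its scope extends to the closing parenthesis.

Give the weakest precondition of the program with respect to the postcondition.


Working backward. After the program, the postcondition (z <= 3*z + 7 and 2*y - val <= 1) -> val - q + 2 <= z - 8 must hold; in canonical form it is (2*z >= -7 and 2*y <= val + 1) -> val <= q + z - 10.
Before val := 2*q - 5: (2*z >= -7 and 2*y <= 2*q - 4) -> q <= z - 5
Before havoc val: (2*z >= -7 and 2*y <= 2*q - 4) -> q <= z - 5
Answer: WP = (2*z >= -7 and 2*y <= 2*q - 4) -> q <= z - 5


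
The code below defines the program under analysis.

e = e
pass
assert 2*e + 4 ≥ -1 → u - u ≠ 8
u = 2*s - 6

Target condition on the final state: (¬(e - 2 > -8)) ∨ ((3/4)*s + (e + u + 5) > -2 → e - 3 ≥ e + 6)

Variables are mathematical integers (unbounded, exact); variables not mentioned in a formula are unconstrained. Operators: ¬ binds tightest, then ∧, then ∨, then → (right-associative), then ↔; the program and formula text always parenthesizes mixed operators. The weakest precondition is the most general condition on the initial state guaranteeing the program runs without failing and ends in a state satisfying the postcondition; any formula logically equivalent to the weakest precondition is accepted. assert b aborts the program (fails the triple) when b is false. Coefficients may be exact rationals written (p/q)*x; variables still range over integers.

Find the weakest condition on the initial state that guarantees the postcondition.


Working backward. After the program, the postcondition (¬(e - 2 > -8)) ∨ ((3/4)*s + (e + u + 5) > -2 → e - 3 ≥ e + 6) must hold; in canonical form it is (¬(e > -6)) ∨ (¬(e + (3/4)*s + u > -7)).
Before u := 2*s - 6: (¬(e > -6)) ∨ (¬(e + (11/4)*s > -1))
Before assert 2*e + 4 ≥ -1 → u - u ≠ 8: (¬(e > -6)) ∨ (¬(e + (11/4)*s > -1))
Before skip: (¬(e > -6)) ∨ (¬(e + (11/4)*s > -1))
Before e := e: (¬(e > -6)) ∨ (¬(e + (11/4)*s > -1))
Answer: WP = (¬(e > -6)) ∨ (¬(e + (11/4)*s > -1))


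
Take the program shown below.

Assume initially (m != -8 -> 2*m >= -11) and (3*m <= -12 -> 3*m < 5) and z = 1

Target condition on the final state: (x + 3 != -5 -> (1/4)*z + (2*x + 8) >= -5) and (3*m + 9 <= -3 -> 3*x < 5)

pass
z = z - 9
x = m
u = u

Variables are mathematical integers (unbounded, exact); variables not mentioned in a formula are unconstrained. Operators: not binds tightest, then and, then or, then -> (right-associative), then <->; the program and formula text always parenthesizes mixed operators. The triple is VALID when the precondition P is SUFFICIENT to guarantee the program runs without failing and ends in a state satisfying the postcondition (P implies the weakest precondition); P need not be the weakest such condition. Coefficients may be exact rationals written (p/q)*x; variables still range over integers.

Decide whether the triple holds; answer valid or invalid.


Working backward. After the program, the postcondition (x + 3 != -5 -> (1/4)*z + (2*x + 8) >= -5) and (3*m + 9 <= -3 -> 3*x < 5) must hold; in canonical form it is (x != -8 -> 2*x + (1/4)*z >= -13) and (3*m <= -12 -> 3*x < 5).
Before u := u: (x != -8 -> 2*x + (1/4)*z >= -13) and (3*m <= -12 -> 3*x < 5)
Before x := m: (m != -8 -> 2*m + (1/4)*z >= -13) and (3*m <= -12 -> 3*m < 5)
Before z := z - 9: (m != -8 -> 2*m + (1/4)*z >= -43/4) and (3*m <= -12 -> 3*m < 5)
Before skip: (m != -8 -> 2*m + (1/4)*z >= -43/4) and (3*m <= -12 -> 3*m < 5)
The weakest precondition is (m != -8 -> 2*m + (1/4)*z >= -43/4) and (3*m <= -12 -> 3*m < 5).
Check whether (m != -8 -> 2*m >= -11) and (3*m <= -12 -> 3*m < 5) and z = 1 implies it.
Every state satisfying the precondition satisfies the weakest precondition: the implication holds.
Answer: valid


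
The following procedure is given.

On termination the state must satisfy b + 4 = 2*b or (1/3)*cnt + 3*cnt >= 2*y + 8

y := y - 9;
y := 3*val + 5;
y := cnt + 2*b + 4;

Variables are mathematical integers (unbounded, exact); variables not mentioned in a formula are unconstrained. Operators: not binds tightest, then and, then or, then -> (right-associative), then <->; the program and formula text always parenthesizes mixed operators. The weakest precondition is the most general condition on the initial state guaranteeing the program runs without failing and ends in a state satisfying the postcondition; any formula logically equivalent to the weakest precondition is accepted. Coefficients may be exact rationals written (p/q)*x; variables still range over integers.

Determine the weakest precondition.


Working backward. After the program, the postcondition b + 4 = 2*b or (1/3)*cnt + 3*cnt >= 2*y + 8 must hold; in canonical form it is b = 4 or (10/3)*cnt >= 2*y + 8.
Before y := cnt + 2*b + 4: b = 4 or (4/3)*cnt >= 4*b + 16
Before y := 3*val + 5: b = 4 or (4/3)*cnt >= 4*b + 16
Before y := y - 9: b = 4 or (4/3)*cnt >= 4*b + 16
Answer: WP = b = 4 or (4/3)*cnt >= 4*b + 16


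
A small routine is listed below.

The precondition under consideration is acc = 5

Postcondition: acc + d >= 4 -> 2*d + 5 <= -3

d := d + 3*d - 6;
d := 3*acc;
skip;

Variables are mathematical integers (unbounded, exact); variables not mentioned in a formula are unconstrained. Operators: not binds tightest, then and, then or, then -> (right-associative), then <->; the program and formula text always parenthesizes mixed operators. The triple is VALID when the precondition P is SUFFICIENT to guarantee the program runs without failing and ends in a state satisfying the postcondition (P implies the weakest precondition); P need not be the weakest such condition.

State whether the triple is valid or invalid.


Working backward. After the program, the postcondition acc + d >= 4 -> 2*d + 5 <= -3 must hold; in canonical form it is acc + d >= 4 -> 2*d <= -8.
Before skip: acc + d >= 4 -> 2*d <= -8
Before d := 3*acc: 4*acc >= 4 -> 6*acc <= -8
Before d := d + 3*d - 6: 4*acc >= 4 -> 6*acc <= -8
The weakest precondition is 4*acc >= 4 -> 6*acc <= -8.
Check whether acc = 5 implies it.
Countermodel: at the initial state acc = 5, the precondition holds but the weakest precondition fails.
Answer: invalid


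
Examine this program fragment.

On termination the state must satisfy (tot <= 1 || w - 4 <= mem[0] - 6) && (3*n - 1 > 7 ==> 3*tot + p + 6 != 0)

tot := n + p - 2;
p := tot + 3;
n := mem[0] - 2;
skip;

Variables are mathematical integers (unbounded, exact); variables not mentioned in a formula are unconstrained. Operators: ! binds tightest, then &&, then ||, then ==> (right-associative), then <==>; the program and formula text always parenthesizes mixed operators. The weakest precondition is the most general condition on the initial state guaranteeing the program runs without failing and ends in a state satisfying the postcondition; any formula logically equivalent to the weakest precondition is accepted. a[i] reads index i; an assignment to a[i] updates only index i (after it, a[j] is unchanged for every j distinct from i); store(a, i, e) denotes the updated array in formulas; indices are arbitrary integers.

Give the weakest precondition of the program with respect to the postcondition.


Working backward. After the program, the postcondition (tot <= 1 || w - 4 <= mem[0] - 6) && (3*n - 1 > 7 ==> 3*tot + p + 6 != 0) must hold; in canonical form it is (tot <= 1 || w <= mem[0] - 2) && (3*n > 8 ==> p + 3*tot != -6).
Before skip: (tot <= 1 || w <= mem[0] - 2) && (3*n > 8 ==> p + 3*tot != -6)
Before n := mem[0] - 2: (tot <= 1 || w <= mem[0] - 2) && (3*mem[0] > 14 ==> p + 3*tot != -6)
Before p := tot + 3: (tot <= 1 || w <= mem[0] - 2) && (3*mem[0] > 14 ==> 4*tot != -9)
Before tot := n + p - 2: (n + p <= 3 || w <= mem[0] - 2) && (3*mem[0] > 14 ==> 4*n + 4*p != -1)
Answer: WP = (n + p <= 3 || w <= mem[0] - 2) && (3*mem[0] > 14 ==> 4*n + 4*p != -1)


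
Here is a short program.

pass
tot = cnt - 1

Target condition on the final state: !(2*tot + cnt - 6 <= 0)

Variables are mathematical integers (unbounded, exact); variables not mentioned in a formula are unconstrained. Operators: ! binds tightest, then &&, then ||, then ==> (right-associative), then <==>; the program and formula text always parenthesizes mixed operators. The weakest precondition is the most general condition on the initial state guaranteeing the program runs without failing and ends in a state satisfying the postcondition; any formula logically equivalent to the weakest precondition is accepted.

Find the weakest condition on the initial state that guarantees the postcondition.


Working backward. After the program, the postcondition !(2*tot + cnt - 6 <= 0) must hold; in canonical form it is !(cnt + 2*tot <= 6).
Before tot := cnt - 1: !(3*cnt <= 8)
Before skip: !(3*cnt <= 8)
Answer: WP = !(3*cnt <= 8)


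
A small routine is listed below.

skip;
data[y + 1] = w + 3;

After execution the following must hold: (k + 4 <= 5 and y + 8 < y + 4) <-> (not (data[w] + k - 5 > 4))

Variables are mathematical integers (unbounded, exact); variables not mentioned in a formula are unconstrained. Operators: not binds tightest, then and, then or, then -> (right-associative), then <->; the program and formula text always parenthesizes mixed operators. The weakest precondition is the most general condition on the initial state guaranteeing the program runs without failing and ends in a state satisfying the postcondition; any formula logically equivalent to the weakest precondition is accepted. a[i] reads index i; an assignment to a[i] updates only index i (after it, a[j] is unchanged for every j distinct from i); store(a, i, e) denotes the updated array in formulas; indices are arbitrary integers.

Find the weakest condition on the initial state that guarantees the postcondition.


Working backward. After the program, the postcondition (k + 4 <= 5 and y + 8 < y + 4) <-> (not (data[w] + k - 5 > 4)) must hold; in canonical form it is data[w] + k > 9.
Before data[y + 1] := w + 3: store(data, y + 1, w + 3)[w] + k > 9
Before skip: store(data, y + 1, w + 3)[w] + k > 9
Answer: WP = store(data, y + 1, w + 3)[w] + k > 9


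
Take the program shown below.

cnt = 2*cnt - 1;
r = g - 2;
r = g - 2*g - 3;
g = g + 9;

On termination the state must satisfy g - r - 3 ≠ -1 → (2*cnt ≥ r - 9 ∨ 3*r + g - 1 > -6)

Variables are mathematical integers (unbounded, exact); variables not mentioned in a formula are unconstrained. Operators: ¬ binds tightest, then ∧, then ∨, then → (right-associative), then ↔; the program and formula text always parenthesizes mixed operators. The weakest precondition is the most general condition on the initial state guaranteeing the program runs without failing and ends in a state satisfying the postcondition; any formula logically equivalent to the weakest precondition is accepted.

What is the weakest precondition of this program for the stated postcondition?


Working backward. After the program, the postcondition g - r - 3 ≠ -1 → (2*cnt ≥ r - 9 ∨ 3*r + g - 1 > -6) must hold; in canonical form it is g ≠ r + 2 → (2*cnt ≥ r - 9 ∨ g + 3*r > -5).
Before g := g + 9: g ≠ r - 7 → (2*cnt ≥ r - 9 ∨ g + 3*r > -14)
Before r := g - 2*g - 3: 2*g ≠ -10 → (2*cnt + g ≥ -12 ∨ 2*g < 5)
Before r := g - 2: 2*g ≠ -10 → (2*cnt + g ≥ -12 ∨ 2*g < 5)
Before cnt := 2*cnt - 1: 2*g ≠ -10 → (4*cnt + g ≥ -10 ∨ 2*g < 5)
Answer: WP = 2*g ≠ -10 → (4*cnt + g ≥ -10 ∨ 2*g < 5)


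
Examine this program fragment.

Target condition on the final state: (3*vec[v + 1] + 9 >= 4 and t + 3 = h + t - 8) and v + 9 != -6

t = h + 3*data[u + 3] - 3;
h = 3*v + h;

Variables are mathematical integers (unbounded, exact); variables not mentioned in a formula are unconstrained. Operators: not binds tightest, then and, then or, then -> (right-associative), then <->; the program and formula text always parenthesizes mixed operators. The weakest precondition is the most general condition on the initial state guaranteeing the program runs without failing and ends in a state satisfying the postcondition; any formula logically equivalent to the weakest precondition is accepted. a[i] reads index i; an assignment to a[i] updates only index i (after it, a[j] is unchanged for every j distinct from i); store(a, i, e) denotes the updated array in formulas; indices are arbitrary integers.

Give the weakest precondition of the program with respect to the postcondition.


Working backward. After the program, the postcondition (3*vec[v + 1] + 9 >= 4 and t + 3 = h + t - 8) and v + 9 != -6 must hold; in canonical form it is 3*vec[v + 1] >= -5 and h = 11 and v != -15.
Before h := 3*v + h: 3*vec[v + 1] >= -5 and h + 3*v = 11 and v != -15
Before t := h + 3*data[u + 3] - 3: 3*vec[v + 1] >= -5 and h + 3*v = 11 and v != -15
Answer: WP = 3*vec[v + 1] >= -5 and h + 3*v = 11 and v != -15


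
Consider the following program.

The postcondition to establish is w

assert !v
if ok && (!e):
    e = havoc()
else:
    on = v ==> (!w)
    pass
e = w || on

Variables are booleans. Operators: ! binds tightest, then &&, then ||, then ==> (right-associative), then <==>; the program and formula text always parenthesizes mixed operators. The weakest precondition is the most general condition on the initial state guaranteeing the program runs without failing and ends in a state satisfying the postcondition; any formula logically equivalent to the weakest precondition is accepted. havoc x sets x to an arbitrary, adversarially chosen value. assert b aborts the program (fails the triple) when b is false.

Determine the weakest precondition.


Working backward. After the program, w must hold.
Before e := w || on: w
Then branch requires w; else branch requires w.
Before the if: ((ok && (!e)) ==> w) && ((!(ok && (!e))) ==> w)
Before assert !v: (!v) && ((ok && (!e)) ==> w) && ((!(ok && (!e))) ==> w)
Answer: WP = (!v) && ((ok && (!e)) ==> w) && ((!(ok && (!e))) ==> w)


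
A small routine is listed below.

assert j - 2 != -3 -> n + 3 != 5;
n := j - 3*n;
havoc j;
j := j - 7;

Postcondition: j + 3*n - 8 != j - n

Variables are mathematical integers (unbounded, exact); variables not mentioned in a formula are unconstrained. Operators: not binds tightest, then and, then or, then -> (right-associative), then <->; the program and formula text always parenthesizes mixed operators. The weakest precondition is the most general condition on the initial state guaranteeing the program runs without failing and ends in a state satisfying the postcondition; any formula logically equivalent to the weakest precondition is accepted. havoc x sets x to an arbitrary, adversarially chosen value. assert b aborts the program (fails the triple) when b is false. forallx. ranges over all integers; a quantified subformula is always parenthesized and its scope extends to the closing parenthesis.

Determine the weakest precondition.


Working backward. After the program, the postcondition j + 3*n - 8 != j - n must hold; in canonical form it is 4*n != 8.
Before j := j - 7: 4*n != 8
Before havoc j: 4*n != 8
Before n := j - 3*n: 4*j != 12*n + 8
Before assert j - 2 != -3 -> n + 3 != 5: (j != -1 -> n != 2) and 4*j != 12*n + 8
Answer: WP = (j != -1 -> n != 2) and 4*j != 12*n + 8


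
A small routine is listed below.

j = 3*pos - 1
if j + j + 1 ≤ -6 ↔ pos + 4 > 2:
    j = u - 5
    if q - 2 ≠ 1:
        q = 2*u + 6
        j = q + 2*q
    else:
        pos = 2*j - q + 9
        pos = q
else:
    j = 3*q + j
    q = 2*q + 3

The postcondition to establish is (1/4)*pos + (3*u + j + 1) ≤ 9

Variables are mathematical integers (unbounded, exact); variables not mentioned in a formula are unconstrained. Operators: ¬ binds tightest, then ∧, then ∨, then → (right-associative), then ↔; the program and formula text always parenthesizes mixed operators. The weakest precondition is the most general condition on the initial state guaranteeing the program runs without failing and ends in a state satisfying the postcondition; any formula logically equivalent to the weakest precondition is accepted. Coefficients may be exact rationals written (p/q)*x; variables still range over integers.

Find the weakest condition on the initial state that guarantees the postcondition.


Working backward. After the program, the postcondition (1/4)*pos + (3*u + j + 1) ≤ 9 must hold; in canonical form it is j + (1/4)*pos + 3*u ≤ 8.
Then branch requires (q ≠ 3 → (1/4)*pos + 9*u ≤ -10) ∧ ((¬(q ≠ 3)) → (1/4)*q + 4*u ≤ 13); else branch requires j + (1/4)*pos + 3*q + 3*u ≤ 8.
Before the if: ((2*j ≤ -7 ↔ pos > -2) → ((q ≠ 3 → (1/4)*pos + 9*u ≤ -10) ∧ ((¬(q ≠ 3)) → (1/4)*q + 4*u ≤ 13))) ∧ ((¬(2*j ≤ -7 ↔ pos > -2)) → j + (1/4)*pos + 3*q + 3*u ≤ 8)
Before j := 3*pos - 1: ((6*pos ≤ -5 ↔ pos > -2) → ((q ≠ 3 → (1/4)*pos + 9*u ≤ -10) ∧ ((¬(q ≠ 3)) → (1/4)*q + 4*u ≤ 13))) ∧ ((¬(6*pos ≤ -5 ↔ pos > -2)) → (13/4)*pos + 3*q + 3*u ≤ 9)
Answer: WP = ((6*pos ≤ -5 ↔ pos > -2) → ((q ≠ 3 → (1/4)*pos + 9*u ≤ -10) ∧ ((¬(q ≠ 3)) → (1/4)*q + 4*u ≤ 13))) ∧ ((¬(6*pos ≤ -5 ↔ pos > -2)) → (13/4)*pos + 3*q + 3*u ≤ 9)


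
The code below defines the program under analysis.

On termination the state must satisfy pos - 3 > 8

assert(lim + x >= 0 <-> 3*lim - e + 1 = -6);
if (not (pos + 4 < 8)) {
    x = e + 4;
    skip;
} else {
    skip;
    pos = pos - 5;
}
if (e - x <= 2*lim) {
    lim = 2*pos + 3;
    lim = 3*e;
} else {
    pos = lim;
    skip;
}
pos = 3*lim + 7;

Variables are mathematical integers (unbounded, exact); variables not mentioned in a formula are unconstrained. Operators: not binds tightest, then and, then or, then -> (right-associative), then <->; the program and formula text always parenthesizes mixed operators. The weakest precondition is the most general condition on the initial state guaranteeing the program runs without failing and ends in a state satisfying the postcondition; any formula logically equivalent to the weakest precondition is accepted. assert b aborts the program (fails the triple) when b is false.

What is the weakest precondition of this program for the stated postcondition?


Working backward. After the program, the postcondition pos - 3 > 8 must hold; in canonical form it is pos > 11.
Before pos := 3*lim + 7: 3*lim > 4
Then branch requires 9*e > 4; else branch requires 3*lim > 4.
Before the if: (e <= 2*lim + x -> 9*e > 4) and ((not (e <= 2*lim + x)) -> 3*lim > 4)
Then branch requires (2*lim >= -4 -> 9*e > 4) and ((not (2*lim >= -4)) -> 3*lim > 4); else branch requires (e <= 2*lim + x -> 9*e > 4) and ((not (e <= 2*lim + x)) -> 3*lim > 4).
Before the if: ((not (pos < 4)) -> ((2*lim >= -4 -> 9*e > 4) and ((not (2*lim >= -4)) -> 3*lim > 4))) and (pos < 4 -> ((e <= 2*lim + x -> 9*e > 4) and ((not (e <= 2*lim + x)) -> 3*lim > 4)))
Before assert lim + x >= 0 <-> 3*lim - e + 1 = -6: (lim + x >= 0 <-> 3*lim = e - 7) and ((not (pos < 4)) -> ((2*lim >= -4 -> 9*e > 4) and ((not (2*lim >= -4)) -> 3*lim > 4))) and (pos < 4 -> ((e <= 2*lim + x -> 9*e > 4) and ((not (e <= 2*lim + x)) -> 3*lim > 4)))
Answer: WP = (lim + x >= 0 <-> 3*lim = e - 7) and ((not (pos < 4)) -> ((2*lim >= -4 -> 9*e > 4) and ((not (2*lim >= -4)) -> 3*lim > 4))) and (pos < 4 -> ((e <= 2*lim + x -> 9*e > 4) and ((not (e <= 2*lim + x)) -> 3*lim > 4)))
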